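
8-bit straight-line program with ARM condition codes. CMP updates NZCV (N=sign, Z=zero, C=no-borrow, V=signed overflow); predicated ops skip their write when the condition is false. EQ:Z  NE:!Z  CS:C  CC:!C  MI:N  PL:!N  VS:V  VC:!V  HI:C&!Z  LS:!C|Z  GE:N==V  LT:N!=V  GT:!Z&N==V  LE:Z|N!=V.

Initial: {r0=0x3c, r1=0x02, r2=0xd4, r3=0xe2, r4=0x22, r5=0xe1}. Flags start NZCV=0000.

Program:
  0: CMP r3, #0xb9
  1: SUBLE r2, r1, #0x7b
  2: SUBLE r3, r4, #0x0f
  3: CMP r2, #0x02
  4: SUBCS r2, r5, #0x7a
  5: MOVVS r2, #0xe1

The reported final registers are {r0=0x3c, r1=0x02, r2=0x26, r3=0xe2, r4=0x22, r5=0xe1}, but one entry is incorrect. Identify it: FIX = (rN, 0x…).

FIX = (r2, 0x67)

0: ✓ CMP  NZCV=0010
1: · SUBLE
2: · SUBLE
3: ✓ CMP  NZCV=1010
4: ✓ SUBCS  r2←0x67
5: · MOVVS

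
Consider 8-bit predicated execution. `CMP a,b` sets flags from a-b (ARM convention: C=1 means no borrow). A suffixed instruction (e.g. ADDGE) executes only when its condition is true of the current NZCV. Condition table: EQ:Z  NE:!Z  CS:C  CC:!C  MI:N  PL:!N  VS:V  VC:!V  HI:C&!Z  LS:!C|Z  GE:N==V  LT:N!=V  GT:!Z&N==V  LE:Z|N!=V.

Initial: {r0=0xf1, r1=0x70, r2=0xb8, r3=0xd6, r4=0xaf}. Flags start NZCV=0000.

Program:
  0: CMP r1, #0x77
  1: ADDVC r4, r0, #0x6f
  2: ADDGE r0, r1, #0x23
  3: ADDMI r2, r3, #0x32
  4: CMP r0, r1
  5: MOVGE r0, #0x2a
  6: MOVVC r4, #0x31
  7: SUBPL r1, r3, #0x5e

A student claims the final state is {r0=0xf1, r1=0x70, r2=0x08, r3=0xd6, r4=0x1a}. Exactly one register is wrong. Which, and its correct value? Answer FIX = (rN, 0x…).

FIX = (r4, 0x31)

0: ✓ CMP  NZCV=1000
1: ✓ ADDVC  r4←0x60
2: · ADDGE
3: ✓ ADDMI  r2←0x08
4: ✓ CMP  NZCV=1010
5: · MOVGE
6: ✓ MOVVC  r4←0x31
7: · SUBPL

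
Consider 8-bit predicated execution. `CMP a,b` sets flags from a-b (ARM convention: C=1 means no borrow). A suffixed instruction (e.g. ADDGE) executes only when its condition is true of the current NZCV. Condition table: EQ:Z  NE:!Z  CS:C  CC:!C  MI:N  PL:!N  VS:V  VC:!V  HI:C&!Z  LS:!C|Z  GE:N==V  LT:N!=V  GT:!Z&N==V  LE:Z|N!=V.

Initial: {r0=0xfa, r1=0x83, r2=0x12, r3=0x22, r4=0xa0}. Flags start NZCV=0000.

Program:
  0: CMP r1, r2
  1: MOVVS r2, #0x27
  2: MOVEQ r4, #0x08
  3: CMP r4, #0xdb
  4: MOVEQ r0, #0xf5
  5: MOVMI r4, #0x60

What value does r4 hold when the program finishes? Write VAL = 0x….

VAL = 0x60

[0] flags=0011 → (cmp)
[1] flags=0011 VS?T → r2=0x27
[2] flags=0011 EQ?F → skip
[3] flags=1000 → (cmp)
[4] flags=1000 EQ?F → skip
[5] flags=1000 MI?T → r4=0x60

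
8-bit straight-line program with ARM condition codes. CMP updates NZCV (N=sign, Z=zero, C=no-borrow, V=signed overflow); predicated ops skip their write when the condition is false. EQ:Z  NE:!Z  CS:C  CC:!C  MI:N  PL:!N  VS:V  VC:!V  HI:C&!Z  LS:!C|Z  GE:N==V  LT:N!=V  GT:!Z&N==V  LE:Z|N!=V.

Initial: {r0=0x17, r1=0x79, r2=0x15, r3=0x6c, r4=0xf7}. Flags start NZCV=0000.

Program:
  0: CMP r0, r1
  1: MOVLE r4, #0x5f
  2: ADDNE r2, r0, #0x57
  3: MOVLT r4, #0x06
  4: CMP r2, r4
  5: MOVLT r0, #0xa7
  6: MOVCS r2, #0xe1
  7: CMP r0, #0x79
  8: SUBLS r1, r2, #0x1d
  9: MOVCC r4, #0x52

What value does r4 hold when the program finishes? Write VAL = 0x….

VAL = 0x52

[0] flags=1000 → (cmp)
[1] flags=1000 LE?T → r4=0x5f
[2] flags=1000 NE?T → r2=0x6e
[3] flags=1000 LT?T → r4=0x06
[4] flags=0010 → (cmp)
[5] flags=0010 LT?F → skip
[6] flags=0010 CS?T → r2=0xe1
[7] flags=1000 → (cmp)
[8] flags=1000 LS?T → r1=0xc4
[9] flags=1000 CC?T → r4=0x52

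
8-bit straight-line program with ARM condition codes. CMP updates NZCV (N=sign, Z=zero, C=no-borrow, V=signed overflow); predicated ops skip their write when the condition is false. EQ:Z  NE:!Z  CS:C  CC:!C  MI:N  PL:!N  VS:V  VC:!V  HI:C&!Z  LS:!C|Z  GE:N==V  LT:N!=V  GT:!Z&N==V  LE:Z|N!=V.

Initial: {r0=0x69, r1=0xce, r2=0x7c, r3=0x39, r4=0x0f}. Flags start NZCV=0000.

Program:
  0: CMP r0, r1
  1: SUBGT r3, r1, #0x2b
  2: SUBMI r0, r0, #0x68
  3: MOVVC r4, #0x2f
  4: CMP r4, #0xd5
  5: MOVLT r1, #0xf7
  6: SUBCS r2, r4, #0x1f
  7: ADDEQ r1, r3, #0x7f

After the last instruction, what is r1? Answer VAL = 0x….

0: ✓ CMP  NZCV=1001
1: ✓ SUBGT  r3←0xa3
2: ✓ SUBMI  r0←0x01
3: · MOVVC
4: ✓ CMP  NZCV=0000
5: · MOVLT
6: · SUBCS
7: · ADDEQ

VAL = 0xce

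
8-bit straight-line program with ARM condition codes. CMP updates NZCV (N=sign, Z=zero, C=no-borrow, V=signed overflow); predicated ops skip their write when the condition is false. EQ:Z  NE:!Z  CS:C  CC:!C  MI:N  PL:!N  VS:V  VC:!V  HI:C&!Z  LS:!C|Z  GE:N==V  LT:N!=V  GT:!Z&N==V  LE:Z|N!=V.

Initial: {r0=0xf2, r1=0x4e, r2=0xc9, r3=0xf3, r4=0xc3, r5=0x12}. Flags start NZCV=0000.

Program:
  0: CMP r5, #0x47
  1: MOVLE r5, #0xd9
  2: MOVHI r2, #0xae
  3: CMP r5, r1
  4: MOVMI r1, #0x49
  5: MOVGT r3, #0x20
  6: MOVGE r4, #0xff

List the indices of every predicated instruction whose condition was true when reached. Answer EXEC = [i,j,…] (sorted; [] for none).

EXEC = [1,4]

[0] flags=1000 → (cmp)
[1] flags=1000 LE?T → r5=0xd9
[2] flags=1000 HI?F → skip
[3] flags=1010 → (cmp)
[4] flags=1010 MI?T → r1=0x49
[5] flags=1010 GT?F → skip
[6] flags=1010 GE?F → skip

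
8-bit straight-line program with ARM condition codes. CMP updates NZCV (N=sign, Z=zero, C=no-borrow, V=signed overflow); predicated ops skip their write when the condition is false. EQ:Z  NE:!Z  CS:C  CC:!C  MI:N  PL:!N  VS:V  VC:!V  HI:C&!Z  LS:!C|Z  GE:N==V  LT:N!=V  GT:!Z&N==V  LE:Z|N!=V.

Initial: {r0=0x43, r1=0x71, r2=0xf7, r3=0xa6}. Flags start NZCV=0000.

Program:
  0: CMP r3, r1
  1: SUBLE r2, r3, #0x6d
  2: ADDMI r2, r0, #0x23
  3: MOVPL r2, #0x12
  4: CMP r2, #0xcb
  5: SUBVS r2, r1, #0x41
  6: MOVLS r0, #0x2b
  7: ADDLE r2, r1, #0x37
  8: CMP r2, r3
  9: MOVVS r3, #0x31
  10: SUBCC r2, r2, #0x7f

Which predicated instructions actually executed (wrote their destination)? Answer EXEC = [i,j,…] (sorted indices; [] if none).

0: ✓ CMP  NZCV=0011
1: ✓ SUBLE  r2←0x39
2: · ADDMI
3: ✓ MOVPL  r2←0x12
4: ✓ CMP  NZCV=0000
5: · SUBVS
6: ✓ MOVLS  r0←0x2b
7: · ADDLE
8: ✓ CMP  NZCV=0000
9: · MOVVS
10: ✓ SUBCC  r2←0x93

EXEC = [1,3,6,10]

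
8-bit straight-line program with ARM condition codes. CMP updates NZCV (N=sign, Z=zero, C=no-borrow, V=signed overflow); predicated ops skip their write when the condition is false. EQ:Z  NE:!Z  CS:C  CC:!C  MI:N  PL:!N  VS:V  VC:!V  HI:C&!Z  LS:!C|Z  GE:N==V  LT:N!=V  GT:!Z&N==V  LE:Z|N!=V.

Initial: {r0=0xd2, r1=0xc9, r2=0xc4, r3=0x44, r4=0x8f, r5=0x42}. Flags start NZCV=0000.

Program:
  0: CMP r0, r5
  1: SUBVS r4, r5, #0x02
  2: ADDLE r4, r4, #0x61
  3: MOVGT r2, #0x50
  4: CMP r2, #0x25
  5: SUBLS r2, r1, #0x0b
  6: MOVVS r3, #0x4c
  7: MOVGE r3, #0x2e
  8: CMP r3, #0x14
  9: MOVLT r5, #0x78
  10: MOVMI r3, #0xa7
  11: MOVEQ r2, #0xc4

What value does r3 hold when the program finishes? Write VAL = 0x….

[0] flags=1010 → (cmp)
[1] flags=1010 VS?F → skip
[2] flags=1010 LE?T → r4=0xf0
[3] flags=1010 GT?F → skip
[4] flags=1010 → (cmp)
[5] flags=1010 LS?F → skip
[6] flags=1010 VS?F → skip
[7] flags=1010 GE?F → skip
[8] flags=0010 → (cmp)
[9] flags=0010 LT?F → skip
[10] flags=0010 MI?F → skip
[11] flags=0010 EQ?F → skip

VAL = 0x44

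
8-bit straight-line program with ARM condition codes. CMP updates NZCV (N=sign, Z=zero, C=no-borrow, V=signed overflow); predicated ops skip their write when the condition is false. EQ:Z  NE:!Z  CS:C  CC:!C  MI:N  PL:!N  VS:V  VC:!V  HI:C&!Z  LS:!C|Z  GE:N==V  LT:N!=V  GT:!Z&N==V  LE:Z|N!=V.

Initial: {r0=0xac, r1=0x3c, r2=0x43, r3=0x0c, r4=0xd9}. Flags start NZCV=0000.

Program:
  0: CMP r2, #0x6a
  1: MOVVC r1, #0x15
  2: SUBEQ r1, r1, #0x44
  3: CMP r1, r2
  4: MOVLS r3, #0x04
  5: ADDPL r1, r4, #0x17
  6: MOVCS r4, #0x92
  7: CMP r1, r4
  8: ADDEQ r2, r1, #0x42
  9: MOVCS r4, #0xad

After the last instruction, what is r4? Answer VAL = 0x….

VAL = 0xd9

[0] flags=1000 → (cmp)
[1] flags=1000 VC?T → r1=0x15
[2] flags=1000 EQ?F → skip
[3] flags=1000 → (cmp)
[4] flags=1000 LS?T → r3=0x04
[5] flags=1000 PL?F → skip
[6] flags=1000 CS?F → skip
[7] flags=0000 → (cmp)
[8] flags=0000 EQ?F → skip
[9] flags=0000 CS?F → skip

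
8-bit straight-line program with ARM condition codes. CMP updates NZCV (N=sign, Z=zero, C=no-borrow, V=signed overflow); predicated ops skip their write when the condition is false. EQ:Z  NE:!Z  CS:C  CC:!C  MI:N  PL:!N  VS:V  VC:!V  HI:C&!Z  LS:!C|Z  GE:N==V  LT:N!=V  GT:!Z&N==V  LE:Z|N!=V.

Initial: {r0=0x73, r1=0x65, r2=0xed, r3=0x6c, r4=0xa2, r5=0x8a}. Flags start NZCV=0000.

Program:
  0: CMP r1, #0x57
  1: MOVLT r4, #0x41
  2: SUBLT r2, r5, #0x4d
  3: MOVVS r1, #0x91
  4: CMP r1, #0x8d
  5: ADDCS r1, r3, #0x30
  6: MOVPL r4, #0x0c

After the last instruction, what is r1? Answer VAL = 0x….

[0] flags=0010 → (cmp)
[1] flags=0010 LT?F → skip
[2] flags=0010 LT?F → skip
[3] flags=0010 VS?F → skip
[4] flags=1001 → (cmp)
[5] flags=1001 CS?F → skip
[6] flags=1001 PL?F → skip

VAL = 0x65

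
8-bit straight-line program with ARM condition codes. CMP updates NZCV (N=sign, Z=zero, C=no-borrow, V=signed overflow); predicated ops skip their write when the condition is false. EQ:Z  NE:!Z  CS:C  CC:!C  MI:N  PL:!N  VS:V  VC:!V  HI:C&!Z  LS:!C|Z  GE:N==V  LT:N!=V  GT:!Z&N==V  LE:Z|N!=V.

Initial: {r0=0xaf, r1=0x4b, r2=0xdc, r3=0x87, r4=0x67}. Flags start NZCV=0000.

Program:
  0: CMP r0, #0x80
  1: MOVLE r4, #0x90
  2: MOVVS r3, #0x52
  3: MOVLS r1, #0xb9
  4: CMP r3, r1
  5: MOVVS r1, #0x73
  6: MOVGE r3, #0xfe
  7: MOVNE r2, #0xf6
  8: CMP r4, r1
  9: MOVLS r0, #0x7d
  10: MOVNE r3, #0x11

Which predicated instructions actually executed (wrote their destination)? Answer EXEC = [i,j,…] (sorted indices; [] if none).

0: ✓ CMP  NZCV=0010
1: · MOVLE
2: · MOVVS
3: · MOVLS
4: ✓ CMP  NZCV=0011
5: ✓ MOVVS  r1←0x73
6: · MOVGE
7: ✓ MOVNE  r2←0xf6
8: ✓ CMP  NZCV=1000
9: ✓ MOVLS  r0←0x7d
10: ✓ MOVNE  r3←0x11

EXEC = [5,7,9,10]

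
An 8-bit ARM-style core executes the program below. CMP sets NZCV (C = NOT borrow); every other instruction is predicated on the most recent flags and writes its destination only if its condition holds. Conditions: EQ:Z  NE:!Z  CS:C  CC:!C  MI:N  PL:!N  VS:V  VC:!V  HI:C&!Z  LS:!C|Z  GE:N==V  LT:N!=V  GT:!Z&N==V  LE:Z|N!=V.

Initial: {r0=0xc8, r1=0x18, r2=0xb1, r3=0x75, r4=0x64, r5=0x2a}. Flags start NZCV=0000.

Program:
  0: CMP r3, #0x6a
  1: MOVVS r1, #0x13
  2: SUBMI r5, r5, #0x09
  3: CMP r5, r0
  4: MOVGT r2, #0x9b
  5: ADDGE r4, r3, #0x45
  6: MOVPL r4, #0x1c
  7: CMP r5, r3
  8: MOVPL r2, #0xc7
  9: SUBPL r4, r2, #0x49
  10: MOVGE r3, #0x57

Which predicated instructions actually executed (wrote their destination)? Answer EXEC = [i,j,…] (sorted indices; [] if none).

[0] flags=0010 → (cmp)
[1] flags=0010 VS?F → skip
[2] flags=0010 MI?F → skip
[3] flags=0000 → (cmp)
[4] flags=0000 GT?T → r2=0x9b
[5] flags=0000 GE?T → r4=0xba
[6] flags=0000 PL?T → r4=0x1c
[7] flags=1000 → (cmp)
[8] flags=1000 PL?F → skip
[9] flags=1000 PL?F → skip
[10] flags=1000 GE?F → skip

EXEC = [4,5,6]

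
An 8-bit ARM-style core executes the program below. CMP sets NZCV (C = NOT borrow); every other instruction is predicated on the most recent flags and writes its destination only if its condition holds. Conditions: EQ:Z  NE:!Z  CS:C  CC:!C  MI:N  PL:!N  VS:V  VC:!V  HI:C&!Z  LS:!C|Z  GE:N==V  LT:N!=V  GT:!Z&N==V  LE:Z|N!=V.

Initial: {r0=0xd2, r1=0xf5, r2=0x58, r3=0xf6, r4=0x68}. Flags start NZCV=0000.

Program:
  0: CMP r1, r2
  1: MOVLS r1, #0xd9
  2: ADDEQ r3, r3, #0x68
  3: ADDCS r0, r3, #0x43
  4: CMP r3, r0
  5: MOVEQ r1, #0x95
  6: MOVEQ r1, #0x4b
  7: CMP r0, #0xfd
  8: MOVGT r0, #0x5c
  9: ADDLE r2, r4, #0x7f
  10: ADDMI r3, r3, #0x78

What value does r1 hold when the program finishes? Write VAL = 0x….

VAL = 0xf5

[0] flags=1010 → (cmp)
[1] flags=1010 LS?F → skip
[2] flags=1010 EQ?F → skip
[3] flags=1010 CS?T → r0=0x39
[4] flags=1010 → (cmp)
[5] flags=1010 EQ?F → skip
[6] flags=1010 EQ?F → skip
[7] flags=0000 → (cmp)
[8] flags=0000 GT?T → r0=0x5c
[9] flags=0000 LE?F → skip
[10] flags=0000 MI?F → skip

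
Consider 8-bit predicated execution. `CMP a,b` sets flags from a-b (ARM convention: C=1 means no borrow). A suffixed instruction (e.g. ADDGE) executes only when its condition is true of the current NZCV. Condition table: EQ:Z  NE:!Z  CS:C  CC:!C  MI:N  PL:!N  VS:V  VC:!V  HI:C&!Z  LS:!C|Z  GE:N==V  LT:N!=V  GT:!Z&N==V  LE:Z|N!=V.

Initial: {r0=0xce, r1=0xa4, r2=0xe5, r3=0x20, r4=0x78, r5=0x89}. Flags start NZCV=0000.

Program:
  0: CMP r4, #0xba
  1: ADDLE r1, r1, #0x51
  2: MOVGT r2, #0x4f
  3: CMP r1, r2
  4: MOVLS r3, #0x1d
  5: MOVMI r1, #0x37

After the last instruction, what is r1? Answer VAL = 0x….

VAL = 0xa4

0: ✓ CMP  NZCV=1001
1: · ADDLE
2: ✓ MOVGT  r2←0x4f
3: ✓ CMP  NZCV=0011
4: · MOVLS
5: · MOVMI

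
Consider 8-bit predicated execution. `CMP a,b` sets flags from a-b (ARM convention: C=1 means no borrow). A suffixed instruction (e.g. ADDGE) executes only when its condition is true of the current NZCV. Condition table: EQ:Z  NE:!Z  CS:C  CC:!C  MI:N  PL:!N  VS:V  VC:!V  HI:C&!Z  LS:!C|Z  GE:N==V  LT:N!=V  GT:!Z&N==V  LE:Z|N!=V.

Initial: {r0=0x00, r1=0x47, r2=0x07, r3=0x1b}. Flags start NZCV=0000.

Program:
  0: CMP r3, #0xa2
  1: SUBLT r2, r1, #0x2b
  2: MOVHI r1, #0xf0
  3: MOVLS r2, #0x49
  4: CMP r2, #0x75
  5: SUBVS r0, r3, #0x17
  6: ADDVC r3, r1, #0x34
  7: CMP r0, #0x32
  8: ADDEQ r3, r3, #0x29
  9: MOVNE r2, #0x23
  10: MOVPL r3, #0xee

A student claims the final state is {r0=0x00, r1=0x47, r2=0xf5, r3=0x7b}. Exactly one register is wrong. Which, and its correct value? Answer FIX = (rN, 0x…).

FIX = (r2, 0x23)

[0] flags=0000 → (cmp)
[1] flags=0000 LT?F → skip
[2] flags=0000 HI?F → skip
[3] flags=0000 LS?T → r2=0x49
[4] flags=1000 → (cmp)
[5] flags=1000 VS?F → skip
[6] flags=1000 VC?T → r3=0x7b
[7] flags=1000 → (cmp)
[8] flags=1000 EQ?F → skip
[9] flags=1000 NE?T → r2=0x23
[10] flags=1000 PL?F → skip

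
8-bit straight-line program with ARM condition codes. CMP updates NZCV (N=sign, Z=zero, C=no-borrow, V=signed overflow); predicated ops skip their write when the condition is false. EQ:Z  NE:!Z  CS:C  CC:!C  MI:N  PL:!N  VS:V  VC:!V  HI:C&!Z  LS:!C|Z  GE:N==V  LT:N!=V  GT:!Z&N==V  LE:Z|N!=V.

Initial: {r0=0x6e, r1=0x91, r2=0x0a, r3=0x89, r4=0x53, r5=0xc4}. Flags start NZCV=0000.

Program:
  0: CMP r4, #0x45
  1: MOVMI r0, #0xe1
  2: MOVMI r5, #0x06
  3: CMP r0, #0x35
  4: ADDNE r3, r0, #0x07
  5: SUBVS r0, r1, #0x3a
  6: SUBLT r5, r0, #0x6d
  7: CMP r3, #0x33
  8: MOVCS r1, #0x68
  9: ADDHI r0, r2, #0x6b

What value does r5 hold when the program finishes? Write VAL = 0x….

0: ✓ CMP  NZCV=0010
1: · MOVMI
2: · MOVMI
3: ✓ CMP  NZCV=0010
4: ✓ ADDNE  r3←0x75
5: · SUBVS
6: · SUBLT
7: ✓ CMP  NZCV=0010
8: ✓ MOVCS  r1←0x68
9: ✓ ADDHI  r0←0x75

VAL = 0xc4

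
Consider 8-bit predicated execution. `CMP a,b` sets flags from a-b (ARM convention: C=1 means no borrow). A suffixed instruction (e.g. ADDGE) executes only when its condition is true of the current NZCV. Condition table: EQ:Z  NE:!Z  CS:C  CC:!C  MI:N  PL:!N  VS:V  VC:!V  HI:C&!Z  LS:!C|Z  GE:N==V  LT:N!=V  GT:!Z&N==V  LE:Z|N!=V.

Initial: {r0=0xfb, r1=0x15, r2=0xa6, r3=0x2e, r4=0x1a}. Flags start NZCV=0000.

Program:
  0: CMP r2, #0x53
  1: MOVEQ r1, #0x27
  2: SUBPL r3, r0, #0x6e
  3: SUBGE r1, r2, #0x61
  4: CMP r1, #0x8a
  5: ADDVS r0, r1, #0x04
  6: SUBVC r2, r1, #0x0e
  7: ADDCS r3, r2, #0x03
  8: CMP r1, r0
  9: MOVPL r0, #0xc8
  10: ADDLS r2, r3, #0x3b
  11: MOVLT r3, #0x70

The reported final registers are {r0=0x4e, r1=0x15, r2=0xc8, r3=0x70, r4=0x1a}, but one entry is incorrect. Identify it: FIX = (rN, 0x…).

0: ✓ CMP  NZCV=0011
1: · MOVEQ
2: ✓ SUBPL  r3←0x8d
3: · SUBGE
4: ✓ CMP  NZCV=1001
5: ✓ ADDVS  r0←0x19
6: · SUBVC
7: · ADDCS
8: ✓ CMP  NZCV=1000
9: · MOVPL
10: ✓ ADDLS  r2←0xc8
11: ✓ MOVLT  r3←0x70

FIX = (r0, 0x19)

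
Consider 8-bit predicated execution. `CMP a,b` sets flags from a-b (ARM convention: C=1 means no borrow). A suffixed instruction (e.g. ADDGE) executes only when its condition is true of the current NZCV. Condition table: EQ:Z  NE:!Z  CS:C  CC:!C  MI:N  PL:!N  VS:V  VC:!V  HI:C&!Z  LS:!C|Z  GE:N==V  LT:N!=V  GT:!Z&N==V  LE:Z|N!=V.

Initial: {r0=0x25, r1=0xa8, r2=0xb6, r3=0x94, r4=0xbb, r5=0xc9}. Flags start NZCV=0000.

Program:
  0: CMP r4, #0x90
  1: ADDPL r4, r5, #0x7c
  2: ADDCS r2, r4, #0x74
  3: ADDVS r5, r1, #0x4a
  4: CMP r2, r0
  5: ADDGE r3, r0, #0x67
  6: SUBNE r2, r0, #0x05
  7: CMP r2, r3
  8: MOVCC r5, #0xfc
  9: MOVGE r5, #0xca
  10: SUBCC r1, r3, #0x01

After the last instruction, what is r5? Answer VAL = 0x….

[0] flags=0010 → (cmp)
[1] flags=0010 PL?T → r4=0x45
[2] flags=0010 CS?T → r2=0xb9
[3] flags=0010 VS?F → skip
[4] flags=1010 → (cmp)
[5] flags=1010 GE?F → skip
[6] flags=1010 NE?T → r2=0x20
[7] flags=1001 → (cmp)
[8] flags=1001 CC?T → r5=0xfc
[9] flags=1001 GE?T → r5=0xca
[10] flags=1001 CC?T → r1=0x93

VAL = 0xca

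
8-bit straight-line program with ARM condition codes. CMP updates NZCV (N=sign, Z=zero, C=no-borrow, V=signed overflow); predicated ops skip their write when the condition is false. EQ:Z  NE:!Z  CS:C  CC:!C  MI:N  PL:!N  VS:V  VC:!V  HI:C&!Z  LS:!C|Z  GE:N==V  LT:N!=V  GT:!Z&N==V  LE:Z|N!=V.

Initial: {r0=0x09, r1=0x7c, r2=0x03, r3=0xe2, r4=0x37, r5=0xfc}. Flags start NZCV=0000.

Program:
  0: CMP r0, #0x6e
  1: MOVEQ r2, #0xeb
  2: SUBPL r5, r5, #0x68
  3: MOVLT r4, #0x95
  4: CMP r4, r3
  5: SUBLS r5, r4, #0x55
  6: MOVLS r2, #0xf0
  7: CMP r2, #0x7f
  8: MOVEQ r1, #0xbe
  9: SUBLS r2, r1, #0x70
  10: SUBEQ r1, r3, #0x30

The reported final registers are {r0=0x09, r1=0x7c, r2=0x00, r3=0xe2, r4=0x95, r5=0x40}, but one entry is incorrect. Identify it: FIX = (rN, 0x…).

[0] flags=1000 → (cmp)
[1] flags=1000 EQ?F → skip
[2] flags=1000 PL?F → skip
[3] flags=1000 LT?T → r4=0x95
[4] flags=1000 → (cmp)
[5] flags=1000 LS?T → r5=0x40
[6] flags=1000 LS?T → r2=0xf0
[7] flags=0011 → (cmp)
[8] flags=0011 EQ?F → skip
[9] flags=0011 LS?F → skip
[10] flags=0011 EQ?F → skip

FIX = (r2, 0xf0)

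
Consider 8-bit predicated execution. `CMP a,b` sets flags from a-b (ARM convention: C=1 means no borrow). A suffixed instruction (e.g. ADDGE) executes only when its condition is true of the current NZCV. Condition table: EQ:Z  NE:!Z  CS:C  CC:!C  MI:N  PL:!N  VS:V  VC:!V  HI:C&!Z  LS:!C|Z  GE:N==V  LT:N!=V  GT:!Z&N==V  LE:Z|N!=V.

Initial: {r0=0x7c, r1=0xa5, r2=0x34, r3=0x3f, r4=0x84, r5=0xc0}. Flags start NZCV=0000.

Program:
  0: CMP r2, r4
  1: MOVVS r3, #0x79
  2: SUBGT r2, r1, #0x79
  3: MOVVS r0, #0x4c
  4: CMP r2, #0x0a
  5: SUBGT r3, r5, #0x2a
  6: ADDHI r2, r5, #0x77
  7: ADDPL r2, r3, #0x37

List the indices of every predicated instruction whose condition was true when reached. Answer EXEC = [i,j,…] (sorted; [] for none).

[0] flags=1001 → (cmp)
[1] flags=1001 VS?T → r3=0x79
[2] flags=1001 GT?T → r2=0x2c
[3] flags=1001 VS?T → r0=0x4c
[4] flags=0010 → (cmp)
[5] flags=0010 GT?T → r3=0x96
[6] flags=0010 HI?T → r2=0x37
[7] flags=0010 PL?T → r2=0xcd

EXEC = [1,2,3,5,6,7]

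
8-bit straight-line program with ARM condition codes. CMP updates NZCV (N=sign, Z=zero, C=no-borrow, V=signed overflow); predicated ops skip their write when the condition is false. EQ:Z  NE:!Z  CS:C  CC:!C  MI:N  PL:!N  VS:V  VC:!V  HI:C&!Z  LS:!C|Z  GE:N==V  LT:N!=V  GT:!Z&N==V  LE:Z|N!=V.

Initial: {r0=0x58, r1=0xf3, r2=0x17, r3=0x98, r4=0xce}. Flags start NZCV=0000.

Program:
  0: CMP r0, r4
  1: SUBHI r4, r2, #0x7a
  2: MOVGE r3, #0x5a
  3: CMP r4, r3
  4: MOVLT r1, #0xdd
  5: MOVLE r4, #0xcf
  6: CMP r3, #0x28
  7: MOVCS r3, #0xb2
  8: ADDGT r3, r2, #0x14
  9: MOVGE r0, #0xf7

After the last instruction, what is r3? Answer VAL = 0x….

VAL = 0x2b

[0] flags=1001 → (cmp)
[1] flags=1001 HI?F → skip
[2] flags=1001 GE?T → r3=0x5a
[3] flags=0011 → (cmp)
[4] flags=0011 LT?T → r1=0xdd
[5] flags=0011 LE?T → r4=0xcf
[6] flags=0010 → (cmp)
[7] flags=0010 CS?T → r3=0xb2
[8] flags=0010 GT?T → r3=0x2b
[9] flags=0010 GE?T → r0=0xf7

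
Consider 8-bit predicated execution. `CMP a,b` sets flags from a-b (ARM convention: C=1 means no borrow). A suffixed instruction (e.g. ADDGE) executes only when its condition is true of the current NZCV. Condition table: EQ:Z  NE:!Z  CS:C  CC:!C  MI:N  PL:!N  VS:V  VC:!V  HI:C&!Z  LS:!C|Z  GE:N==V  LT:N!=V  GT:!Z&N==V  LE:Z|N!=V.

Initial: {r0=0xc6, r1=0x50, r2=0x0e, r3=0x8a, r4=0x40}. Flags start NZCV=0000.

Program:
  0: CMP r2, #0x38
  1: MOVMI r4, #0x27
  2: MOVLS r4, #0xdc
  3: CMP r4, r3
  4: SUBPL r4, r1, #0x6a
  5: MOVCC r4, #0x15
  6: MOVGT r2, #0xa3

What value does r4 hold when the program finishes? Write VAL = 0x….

VAL = 0xe6

[0] flags=1000 → (cmp)
[1] flags=1000 MI?T → r4=0x27
[2] flags=1000 LS?T → r4=0xdc
[3] flags=0010 → (cmp)
[4] flags=0010 PL?T → r4=0xe6
[5] flags=0010 CC?F → skip
[6] flags=0010 GT?T → r2=0xa3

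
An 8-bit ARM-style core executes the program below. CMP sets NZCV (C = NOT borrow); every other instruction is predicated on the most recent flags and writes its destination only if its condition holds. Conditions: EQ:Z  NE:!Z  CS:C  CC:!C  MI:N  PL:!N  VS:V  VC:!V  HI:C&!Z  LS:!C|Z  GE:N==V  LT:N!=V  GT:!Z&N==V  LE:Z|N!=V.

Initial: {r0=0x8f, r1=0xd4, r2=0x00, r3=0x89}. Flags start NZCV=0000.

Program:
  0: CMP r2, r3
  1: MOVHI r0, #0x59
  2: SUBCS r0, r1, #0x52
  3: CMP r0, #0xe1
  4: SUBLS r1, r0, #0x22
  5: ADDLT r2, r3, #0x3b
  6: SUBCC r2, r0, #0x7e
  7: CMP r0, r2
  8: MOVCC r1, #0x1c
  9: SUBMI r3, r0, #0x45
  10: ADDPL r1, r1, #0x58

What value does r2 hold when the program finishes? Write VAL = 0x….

VAL = 0x11

0: ✓ CMP  NZCV=0000
1: · MOVHI
2: · SUBCS
3: ✓ CMP  NZCV=1000
4: ✓ SUBLS  r1←0x6d
5: ✓ ADDLT  r2←0xc4
6: ✓ SUBCC  r2←0x11
7: ✓ CMP  NZCV=0011
8: · MOVCC
9: · SUBMI
10: ✓ ADDPL  r1←0xc5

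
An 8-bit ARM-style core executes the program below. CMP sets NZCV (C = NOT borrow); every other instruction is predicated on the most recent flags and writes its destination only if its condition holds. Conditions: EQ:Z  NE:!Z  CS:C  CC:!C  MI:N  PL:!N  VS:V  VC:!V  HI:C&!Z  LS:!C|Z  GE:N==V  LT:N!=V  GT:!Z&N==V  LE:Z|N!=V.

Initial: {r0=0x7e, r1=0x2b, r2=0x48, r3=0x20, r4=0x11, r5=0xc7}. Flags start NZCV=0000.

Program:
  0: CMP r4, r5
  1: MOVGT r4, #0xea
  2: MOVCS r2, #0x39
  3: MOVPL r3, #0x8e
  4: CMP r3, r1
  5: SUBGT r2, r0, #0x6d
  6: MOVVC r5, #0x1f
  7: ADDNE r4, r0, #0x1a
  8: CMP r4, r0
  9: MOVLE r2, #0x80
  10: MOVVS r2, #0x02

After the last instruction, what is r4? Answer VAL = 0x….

VAL = 0x98

[0] flags=0000 → (cmp)
[1] flags=0000 GT?T → r4=0xea
[2] flags=0000 CS?F → skip
[3] flags=0000 PL?T → r3=0x8e
[4] flags=0011 → (cmp)
[5] flags=0011 GT?F → skip
[6] flags=0011 VC?F → skip
[7] flags=0011 NE?T → r4=0x98
[8] flags=0011 → (cmp)
[9] flags=0011 LE?T → r2=0x80
[10] flags=0011 VS?T → r2=0x02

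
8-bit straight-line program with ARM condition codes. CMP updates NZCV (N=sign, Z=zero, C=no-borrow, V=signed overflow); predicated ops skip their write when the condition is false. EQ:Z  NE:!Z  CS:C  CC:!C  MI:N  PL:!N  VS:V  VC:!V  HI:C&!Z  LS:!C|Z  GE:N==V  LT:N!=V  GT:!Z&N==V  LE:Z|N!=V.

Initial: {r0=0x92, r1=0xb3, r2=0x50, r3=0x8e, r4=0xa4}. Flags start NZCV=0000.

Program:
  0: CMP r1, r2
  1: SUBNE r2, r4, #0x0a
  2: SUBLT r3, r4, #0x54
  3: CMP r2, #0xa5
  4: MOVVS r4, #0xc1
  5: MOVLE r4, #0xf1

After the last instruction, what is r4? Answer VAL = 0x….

VAL = 0xf1

0: ✓ CMP  NZCV=0011
1: ✓ SUBNE  r2←0x9a
2: ✓ SUBLT  r3←0x50
3: ✓ CMP  NZCV=1000
4: · MOVVS
5: ✓ MOVLE  r4←0xf1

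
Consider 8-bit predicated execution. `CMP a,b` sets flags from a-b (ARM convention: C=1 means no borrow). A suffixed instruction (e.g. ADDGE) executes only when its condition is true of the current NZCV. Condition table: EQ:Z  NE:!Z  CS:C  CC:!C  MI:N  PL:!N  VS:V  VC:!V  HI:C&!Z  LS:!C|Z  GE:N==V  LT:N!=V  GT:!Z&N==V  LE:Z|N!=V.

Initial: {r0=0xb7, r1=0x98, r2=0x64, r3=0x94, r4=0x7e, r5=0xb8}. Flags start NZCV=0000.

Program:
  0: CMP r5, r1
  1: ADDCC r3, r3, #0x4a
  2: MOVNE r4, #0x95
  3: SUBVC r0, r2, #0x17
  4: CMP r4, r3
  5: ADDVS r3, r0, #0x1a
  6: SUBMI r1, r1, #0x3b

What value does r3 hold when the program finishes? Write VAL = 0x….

0: ✓ CMP  NZCV=0010
1: · ADDCC
2: ✓ MOVNE  r4←0x95
3: ✓ SUBVC  r0←0x4d
4: ✓ CMP  NZCV=0010
5: · ADDVS
6: · SUBMI

VAL = 0x94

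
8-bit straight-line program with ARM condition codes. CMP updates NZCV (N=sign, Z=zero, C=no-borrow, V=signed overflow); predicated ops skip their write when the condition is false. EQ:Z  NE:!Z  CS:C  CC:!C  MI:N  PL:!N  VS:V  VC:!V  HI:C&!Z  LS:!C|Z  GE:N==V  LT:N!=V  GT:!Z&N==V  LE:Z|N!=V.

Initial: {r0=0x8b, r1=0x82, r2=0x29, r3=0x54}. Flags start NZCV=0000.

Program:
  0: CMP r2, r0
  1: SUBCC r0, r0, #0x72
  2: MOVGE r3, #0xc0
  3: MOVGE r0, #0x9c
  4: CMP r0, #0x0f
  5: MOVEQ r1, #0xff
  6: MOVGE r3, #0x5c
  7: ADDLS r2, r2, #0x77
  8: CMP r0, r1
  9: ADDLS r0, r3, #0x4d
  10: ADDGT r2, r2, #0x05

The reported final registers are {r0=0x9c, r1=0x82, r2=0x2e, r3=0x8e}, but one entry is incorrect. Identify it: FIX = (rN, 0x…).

[0] flags=1001 → (cmp)
[1] flags=1001 CC?T → r0=0x19
[2] flags=1001 GE?T → r3=0xc0
[3] flags=1001 GE?T → r0=0x9c
[4] flags=1010 → (cmp)
[5] flags=1010 EQ?F → skip
[6] flags=1010 GE?F → skip
[7] flags=1010 LS?F → skip
[8] flags=0010 → (cmp)
[9] flags=0010 LS?F → skip
[10] flags=0010 GT?T → r2=0x2e

FIX = (r3, 0xc0)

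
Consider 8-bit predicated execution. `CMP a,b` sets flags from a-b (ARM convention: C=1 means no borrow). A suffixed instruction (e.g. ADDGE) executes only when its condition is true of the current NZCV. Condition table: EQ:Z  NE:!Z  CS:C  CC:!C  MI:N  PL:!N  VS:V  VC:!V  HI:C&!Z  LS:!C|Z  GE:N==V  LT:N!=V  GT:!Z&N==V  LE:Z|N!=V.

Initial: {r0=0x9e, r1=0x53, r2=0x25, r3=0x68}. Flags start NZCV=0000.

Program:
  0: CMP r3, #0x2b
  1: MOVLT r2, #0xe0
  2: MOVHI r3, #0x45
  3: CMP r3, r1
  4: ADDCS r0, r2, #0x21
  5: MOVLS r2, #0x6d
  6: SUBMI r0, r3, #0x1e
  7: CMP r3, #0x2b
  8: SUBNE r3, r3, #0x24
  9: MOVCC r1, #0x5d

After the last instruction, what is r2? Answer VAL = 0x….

VAL = 0x6d

[0] flags=0010 → (cmp)
[1] flags=0010 LT?F → skip
[2] flags=0010 HI?T → r3=0x45
[3] flags=1000 → (cmp)
[4] flags=1000 CS?F → skip
[5] flags=1000 LS?T → r2=0x6d
[6] flags=1000 MI?T → r0=0x27
[7] flags=0010 → (cmp)
[8] flags=0010 NE?T → r3=0x21
[9] flags=0010 CC?F → skip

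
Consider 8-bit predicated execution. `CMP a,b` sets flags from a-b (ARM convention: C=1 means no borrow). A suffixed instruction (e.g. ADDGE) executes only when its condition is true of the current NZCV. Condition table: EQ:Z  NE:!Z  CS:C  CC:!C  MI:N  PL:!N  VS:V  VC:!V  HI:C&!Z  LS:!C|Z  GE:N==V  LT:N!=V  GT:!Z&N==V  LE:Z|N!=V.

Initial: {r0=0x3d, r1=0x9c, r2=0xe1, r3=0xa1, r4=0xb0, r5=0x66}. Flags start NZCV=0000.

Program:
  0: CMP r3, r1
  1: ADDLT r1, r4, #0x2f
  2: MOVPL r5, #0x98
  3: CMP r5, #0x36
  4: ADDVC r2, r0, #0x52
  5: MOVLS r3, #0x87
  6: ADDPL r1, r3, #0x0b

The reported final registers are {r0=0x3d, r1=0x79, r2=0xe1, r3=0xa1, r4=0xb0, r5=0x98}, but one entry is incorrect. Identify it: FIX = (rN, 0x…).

[0] flags=0010 → (cmp)
[1] flags=0010 LT?F → skip
[2] flags=0010 PL?T → r5=0x98
[3] flags=0011 → (cmp)
[4] flags=0011 VC?F → skip
[5] flags=0011 LS?F → skip
[6] flags=0011 PL?T → r1=0xac

FIX = (r1, 0xac)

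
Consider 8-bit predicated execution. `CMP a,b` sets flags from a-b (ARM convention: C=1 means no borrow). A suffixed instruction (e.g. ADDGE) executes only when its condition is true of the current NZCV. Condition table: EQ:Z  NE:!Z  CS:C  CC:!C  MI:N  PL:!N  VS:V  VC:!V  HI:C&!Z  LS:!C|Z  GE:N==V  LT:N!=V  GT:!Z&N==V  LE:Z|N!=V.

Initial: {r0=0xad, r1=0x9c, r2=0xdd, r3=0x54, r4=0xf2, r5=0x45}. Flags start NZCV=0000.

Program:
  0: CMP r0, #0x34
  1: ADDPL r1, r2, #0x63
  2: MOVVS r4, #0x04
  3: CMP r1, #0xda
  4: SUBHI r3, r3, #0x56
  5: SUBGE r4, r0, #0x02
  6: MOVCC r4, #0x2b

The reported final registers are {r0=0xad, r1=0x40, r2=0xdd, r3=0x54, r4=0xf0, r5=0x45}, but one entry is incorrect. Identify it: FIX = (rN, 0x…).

FIX = (r4, 0x2b)

[0] flags=0011 → (cmp)
[1] flags=0011 PL?T → r1=0x40
[2] flags=0011 VS?T → r4=0x04
[3] flags=0000 → (cmp)
[4] flags=0000 HI?F → skip
[5] flags=0000 GE?T → r4=0xab
[6] flags=0000 CC?T → r4=0x2b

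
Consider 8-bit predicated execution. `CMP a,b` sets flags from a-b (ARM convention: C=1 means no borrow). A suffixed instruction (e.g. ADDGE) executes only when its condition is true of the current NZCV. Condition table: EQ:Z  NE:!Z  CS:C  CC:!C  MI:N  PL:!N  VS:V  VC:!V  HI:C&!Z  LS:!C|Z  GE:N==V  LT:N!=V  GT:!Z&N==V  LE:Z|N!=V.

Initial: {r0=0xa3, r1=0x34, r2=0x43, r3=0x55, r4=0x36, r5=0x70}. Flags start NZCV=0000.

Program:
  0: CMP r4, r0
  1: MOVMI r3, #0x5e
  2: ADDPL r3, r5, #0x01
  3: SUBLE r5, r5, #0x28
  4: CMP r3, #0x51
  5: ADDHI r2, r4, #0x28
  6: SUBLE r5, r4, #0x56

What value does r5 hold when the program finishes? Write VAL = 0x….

VAL = 0x70

[0] flags=1001 → (cmp)
[1] flags=1001 MI?T → r3=0x5e
[2] flags=1001 PL?F → skip
[3] flags=1001 LE?F → skip
[4] flags=0010 → (cmp)
[5] flags=0010 HI?T → r2=0x5e
[6] flags=0010 LE?F → skip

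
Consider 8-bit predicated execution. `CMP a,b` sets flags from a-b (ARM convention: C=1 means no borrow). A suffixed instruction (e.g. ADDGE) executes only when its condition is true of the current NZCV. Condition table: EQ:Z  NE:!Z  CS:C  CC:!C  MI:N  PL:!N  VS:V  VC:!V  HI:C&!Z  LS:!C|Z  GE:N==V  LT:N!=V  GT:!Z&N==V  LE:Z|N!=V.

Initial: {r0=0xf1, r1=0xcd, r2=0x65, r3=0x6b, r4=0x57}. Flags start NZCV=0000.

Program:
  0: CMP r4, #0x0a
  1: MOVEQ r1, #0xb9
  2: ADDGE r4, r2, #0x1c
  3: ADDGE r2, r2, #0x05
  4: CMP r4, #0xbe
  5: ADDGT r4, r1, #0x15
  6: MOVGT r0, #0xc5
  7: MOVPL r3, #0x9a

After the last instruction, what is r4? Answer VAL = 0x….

[0] flags=0010 → (cmp)
[1] flags=0010 EQ?F → skip
[2] flags=0010 GE?T → r4=0x81
[3] flags=0010 GE?T → r2=0x6a
[4] flags=1000 → (cmp)
[5] flags=1000 GT?F → skip
[6] flags=1000 GT?F → skip
[7] flags=1000 PL?F → skip

VAL = 0x81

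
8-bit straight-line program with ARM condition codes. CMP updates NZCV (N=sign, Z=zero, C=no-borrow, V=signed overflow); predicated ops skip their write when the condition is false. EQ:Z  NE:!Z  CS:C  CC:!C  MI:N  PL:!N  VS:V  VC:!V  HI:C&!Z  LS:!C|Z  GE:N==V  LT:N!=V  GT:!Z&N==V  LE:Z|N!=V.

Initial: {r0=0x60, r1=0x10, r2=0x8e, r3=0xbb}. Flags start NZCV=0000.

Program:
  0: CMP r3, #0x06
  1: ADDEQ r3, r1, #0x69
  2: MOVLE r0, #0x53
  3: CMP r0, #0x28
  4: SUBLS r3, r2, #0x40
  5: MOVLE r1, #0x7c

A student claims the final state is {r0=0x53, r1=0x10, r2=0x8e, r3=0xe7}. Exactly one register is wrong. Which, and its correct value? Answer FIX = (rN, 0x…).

FIX = (r3, 0xbb)

[0] flags=1010 → (cmp)
[1] flags=1010 EQ?F → skip
[2] flags=1010 LE?T → r0=0x53
[3] flags=0010 → (cmp)
[4] flags=0010 LS?F → skip
[5] flags=0010 LE?F → skip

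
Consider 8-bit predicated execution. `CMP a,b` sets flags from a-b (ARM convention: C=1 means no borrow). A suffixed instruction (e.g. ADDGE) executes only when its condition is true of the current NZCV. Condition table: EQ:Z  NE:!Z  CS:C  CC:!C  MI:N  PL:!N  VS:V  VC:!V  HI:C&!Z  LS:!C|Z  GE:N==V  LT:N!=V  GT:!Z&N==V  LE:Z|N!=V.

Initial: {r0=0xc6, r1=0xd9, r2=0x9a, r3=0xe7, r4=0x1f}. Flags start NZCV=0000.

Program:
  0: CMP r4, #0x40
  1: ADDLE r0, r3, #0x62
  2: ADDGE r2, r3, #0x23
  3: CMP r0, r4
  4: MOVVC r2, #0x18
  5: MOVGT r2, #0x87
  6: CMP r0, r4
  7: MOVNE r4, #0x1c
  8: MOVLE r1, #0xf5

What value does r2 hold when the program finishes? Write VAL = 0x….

VAL = 0x87

[0] flags=1000 → (cmp)
[1] flags=1000 LE?T → r0=0x49
[2] flags=1000 GE?F → skip
[3] flags=0010 → (cmp)
[4] flags=0010 VC?T → r2=0x18
[5] flags=0010 GT?T → r2=0x87
[6] flags=0010 → (cmp)
[7] flags=0010 NE?T → r4=0x1c
[8] flags=0010 LE?F → skip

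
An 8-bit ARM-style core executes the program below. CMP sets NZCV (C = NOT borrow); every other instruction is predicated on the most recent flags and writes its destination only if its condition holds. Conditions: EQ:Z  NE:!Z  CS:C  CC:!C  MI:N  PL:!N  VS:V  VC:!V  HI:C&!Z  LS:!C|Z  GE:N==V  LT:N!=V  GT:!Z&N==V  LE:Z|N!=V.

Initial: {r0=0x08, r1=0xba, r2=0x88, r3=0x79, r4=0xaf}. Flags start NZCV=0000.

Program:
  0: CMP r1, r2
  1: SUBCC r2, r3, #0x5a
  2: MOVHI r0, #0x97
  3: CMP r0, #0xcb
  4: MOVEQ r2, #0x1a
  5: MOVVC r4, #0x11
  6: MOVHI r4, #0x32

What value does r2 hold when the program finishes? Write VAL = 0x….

VAL = 0x88

[0] flags=0010 → (cmp)
[1] flags=0010 CC?F → skip
[2] flags=0010 HI?T → r0=0x97
[3] flags=1000 → (cmp)
[4] flags=1000 EQ?F → skip
[5] flags=1000 VC?T → r4=0x11
[6] flags=1000 HI?F → skip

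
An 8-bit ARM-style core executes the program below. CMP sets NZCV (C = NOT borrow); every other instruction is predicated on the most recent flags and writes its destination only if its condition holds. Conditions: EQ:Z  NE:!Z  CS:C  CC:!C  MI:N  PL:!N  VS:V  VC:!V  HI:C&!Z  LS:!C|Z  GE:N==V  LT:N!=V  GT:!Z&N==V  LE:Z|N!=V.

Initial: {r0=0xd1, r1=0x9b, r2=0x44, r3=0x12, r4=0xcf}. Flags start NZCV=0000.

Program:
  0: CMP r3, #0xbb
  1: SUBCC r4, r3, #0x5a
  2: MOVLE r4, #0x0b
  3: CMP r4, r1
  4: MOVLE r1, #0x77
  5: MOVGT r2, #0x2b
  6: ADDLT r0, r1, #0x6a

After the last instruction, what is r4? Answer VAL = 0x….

0: ✓ CMP  NZCV=0000
1: ✓ SUBCC  r4←0xb8
2: · MOVLE
3: ✓ CMP  NZCV=0010
4: · MOVLE
5: ✓ MOVGT  r2←0x2b
6: · ADDLT

VAL = 0xb8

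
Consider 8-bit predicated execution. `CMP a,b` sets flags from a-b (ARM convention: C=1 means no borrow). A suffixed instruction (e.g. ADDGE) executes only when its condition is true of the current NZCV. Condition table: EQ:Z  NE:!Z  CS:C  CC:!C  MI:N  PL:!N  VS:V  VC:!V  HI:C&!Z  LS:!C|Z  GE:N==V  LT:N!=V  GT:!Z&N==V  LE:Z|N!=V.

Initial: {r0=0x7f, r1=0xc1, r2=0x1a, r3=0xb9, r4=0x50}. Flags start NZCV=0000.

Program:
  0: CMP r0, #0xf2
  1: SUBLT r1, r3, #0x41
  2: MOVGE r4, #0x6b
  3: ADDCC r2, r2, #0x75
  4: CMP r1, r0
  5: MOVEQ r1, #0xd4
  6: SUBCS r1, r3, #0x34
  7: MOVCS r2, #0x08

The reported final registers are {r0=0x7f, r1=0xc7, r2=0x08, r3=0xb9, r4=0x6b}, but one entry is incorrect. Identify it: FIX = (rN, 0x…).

FIX = (r1, 0x85)

[0] flags=1001 → (cmp)
[1] flags=1001 LT?F → skip
[2] flags=1001 GE?T → r4=0x6b
[3] flags=1001 CC?T → r2=0x8f
[4] flags=0011 → (cmp)
[5] flags=0011 EQ?F → skip
[6] flags=0011 CS?T → r1=0x85
[7] flags=0011 CS?T → r2=0x08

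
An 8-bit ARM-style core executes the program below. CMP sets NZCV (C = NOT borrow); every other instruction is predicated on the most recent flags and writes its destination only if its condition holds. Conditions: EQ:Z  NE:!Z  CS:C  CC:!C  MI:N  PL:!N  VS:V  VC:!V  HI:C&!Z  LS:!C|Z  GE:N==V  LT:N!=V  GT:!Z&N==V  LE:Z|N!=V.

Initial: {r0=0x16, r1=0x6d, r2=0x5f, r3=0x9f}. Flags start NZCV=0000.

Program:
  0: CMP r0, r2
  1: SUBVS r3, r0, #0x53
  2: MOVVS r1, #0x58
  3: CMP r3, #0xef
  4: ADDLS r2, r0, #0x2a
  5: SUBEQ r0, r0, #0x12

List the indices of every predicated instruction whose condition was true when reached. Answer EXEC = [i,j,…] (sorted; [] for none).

EXEC = [4]

0: ✓ CMP  NZCV=1000
1: · SUBVS
2: · MOVVS
3: ✓ CMP  NZCV=1000
4: ✓ ADDLS  r2←0x40
5: · SUBEQ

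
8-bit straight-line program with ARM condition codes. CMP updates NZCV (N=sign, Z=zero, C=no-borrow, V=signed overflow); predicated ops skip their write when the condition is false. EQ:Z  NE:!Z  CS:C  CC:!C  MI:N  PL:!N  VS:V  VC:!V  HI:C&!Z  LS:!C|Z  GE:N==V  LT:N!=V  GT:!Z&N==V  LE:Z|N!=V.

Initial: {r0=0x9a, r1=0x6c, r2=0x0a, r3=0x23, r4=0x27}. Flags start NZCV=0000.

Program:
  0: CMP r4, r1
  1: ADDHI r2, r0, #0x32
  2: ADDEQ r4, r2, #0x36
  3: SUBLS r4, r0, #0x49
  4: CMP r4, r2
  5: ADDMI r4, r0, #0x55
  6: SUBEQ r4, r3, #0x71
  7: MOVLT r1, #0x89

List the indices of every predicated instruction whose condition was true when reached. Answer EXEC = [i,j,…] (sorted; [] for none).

EXEC = [3]

0: ✓ CMP  NZCV=1000
1: · ADDHI
2: · ADDEQ
3: ✓ SUBLS  r4←0x51
4: ✓ CMP  NZCV=0010
5: · ADDMI
6: · SUBEQ
7: · MOVLT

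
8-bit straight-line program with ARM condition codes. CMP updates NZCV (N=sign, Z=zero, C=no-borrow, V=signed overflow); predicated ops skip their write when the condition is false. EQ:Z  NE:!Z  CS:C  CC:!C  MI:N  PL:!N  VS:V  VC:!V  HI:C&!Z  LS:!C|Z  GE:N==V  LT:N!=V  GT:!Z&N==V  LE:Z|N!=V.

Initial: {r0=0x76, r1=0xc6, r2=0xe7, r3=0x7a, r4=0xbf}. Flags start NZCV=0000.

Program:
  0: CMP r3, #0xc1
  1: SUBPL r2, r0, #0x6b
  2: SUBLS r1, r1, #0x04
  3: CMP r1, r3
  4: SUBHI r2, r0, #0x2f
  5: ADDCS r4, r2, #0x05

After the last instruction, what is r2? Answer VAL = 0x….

VAL = 0x47

0: ✓ CMP  NZCV=1001
1: · SUBPL
2: ✓ SUBLS  r1←0xc2
3: ✓ CMP  NZCV=0011
4: ✓ SUBHI  r2←0x47
5: ✓ ADDCS  r4←0x4c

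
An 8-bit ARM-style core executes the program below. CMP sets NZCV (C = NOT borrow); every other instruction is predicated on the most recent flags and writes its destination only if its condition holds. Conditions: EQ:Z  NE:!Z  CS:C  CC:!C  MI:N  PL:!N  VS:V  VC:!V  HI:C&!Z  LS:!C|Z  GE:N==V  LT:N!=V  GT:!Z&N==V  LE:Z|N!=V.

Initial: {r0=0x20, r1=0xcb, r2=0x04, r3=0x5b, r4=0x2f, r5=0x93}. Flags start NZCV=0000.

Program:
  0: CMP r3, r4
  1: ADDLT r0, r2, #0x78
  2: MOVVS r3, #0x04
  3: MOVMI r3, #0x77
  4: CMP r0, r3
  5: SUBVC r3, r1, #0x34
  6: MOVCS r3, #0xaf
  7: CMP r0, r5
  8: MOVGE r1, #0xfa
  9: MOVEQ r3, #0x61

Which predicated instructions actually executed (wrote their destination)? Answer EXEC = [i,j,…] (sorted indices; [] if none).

EXEC = [5,8]

[0] flags=0010 → (cmp)
[1] flags=0010 LT?F → skip
[2] flags=0010 VS?F → skip
[3] flags=0010 MI?F → skip
[4] flags=1000 → (cmp)
[5] flags=1000 VC?T → r3=0x97
[6] flags=1000 CS?F → skip
[7] flags=1001 → (cmp)
[8] flags=1001 GE?T → r1=0xfa
[9] flags=1001 EQ?F → skip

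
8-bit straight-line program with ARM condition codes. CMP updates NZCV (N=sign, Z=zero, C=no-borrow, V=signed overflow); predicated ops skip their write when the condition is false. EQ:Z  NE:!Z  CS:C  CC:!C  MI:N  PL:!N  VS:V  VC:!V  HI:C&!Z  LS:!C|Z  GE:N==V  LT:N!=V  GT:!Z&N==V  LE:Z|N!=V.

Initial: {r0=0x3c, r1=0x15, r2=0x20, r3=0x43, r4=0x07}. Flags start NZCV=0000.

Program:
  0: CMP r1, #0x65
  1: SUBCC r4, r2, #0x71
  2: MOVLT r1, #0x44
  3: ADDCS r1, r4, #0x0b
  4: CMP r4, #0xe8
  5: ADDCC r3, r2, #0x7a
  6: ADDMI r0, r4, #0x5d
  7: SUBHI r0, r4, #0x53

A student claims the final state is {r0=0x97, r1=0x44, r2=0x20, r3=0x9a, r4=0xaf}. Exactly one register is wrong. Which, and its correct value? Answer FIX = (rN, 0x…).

0: ✓ CMP  NZCV=1000
1: ✓ SUBCC  r4←0xaf
2: ✓ MOVLT  r1←0x44
3: · ADDCS
4: ✓ CMP  NZCV=1000
5: ✓ ADDCC  r3←0x9a
6: ✓ ADDMI  r0←0x0c
7: · SUBHI

FIX = (r0, 0x0c)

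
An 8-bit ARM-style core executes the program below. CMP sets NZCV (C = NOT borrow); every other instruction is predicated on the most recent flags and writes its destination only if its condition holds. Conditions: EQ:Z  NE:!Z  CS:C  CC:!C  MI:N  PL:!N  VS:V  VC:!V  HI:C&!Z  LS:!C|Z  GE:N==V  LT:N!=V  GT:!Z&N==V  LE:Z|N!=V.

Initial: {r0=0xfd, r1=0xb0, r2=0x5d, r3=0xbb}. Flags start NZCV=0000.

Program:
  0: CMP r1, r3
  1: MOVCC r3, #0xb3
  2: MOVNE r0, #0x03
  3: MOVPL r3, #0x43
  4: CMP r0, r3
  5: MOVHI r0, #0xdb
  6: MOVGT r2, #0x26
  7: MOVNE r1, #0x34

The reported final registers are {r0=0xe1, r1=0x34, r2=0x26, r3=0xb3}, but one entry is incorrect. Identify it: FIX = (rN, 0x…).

FIX = (r0, 0x03)

[0] flags=1000 → (cmp)
[1] flags=1000 CC?T → r3=0xb3
[2] flags=1000 NE?T → r0=0x03
[3] flags=1000 PL?F → skip
[4] flags=0000 → (cmp)
[5] flags=0000 HI?F → skip
[6] flags=0000 GT?T → r2=0x26
[7] flags=0000 NE?T → r1=0x34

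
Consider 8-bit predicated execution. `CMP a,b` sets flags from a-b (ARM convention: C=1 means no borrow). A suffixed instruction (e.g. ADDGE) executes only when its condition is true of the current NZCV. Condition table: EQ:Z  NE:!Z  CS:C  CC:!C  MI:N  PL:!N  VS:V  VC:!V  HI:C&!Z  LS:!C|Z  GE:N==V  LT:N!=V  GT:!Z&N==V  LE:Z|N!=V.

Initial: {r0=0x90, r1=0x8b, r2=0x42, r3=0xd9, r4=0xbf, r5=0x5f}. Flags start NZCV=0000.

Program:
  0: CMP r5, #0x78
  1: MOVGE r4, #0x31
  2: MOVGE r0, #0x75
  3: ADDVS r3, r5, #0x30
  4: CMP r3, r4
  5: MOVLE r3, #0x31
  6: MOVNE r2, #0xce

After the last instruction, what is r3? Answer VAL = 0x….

VAL = 0xd9

[0] flags=1000 → (cmp)
[1] flags=1000 GE?F → skip
[2] flags=1000 GE?F → skip
[3] flags=1000 VS?F → skip
[4] flags=0010 → (cmp)
[5] flags=0010 LE?F → skip
[6] flags=0010 NE?T → r2=0xce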